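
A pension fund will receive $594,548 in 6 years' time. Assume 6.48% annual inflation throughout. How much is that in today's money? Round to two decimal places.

$407,923.45

Price-level factor over 6 years: (1 + 6.48%)^6 ≈ 1.4574989642.
Purchasing power today: $594,548 divided by that factor.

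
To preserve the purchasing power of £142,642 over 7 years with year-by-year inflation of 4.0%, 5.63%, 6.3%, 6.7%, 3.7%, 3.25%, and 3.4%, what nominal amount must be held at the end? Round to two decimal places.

£196,768.27

Cumulative price-level factor: 1.040 × 1.0563 × 1.063 × 1.067 × 1.037 × 1.0325 × 1.034 ≈ 1.3794553838.
The nominal amount required is £142,642 scaled up by that factor.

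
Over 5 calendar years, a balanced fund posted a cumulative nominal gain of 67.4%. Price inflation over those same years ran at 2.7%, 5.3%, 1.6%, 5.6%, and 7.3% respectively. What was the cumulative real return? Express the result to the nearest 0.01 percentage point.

34.46%

Cumulative inflation factor: 1.027 × 1.053 × 1.016 × 1.056 × 1.073 ≈ 1.24496.
Nominal growth factor: 1.67400. Real growth factor = 1.67400 / 1.24496 ≈ 1.34462.
Total real return ≈ 34.4619%.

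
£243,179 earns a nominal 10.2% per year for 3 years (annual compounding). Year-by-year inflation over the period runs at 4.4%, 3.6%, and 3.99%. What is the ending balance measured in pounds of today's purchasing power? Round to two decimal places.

Nominal value at maturity: £243,179 × (1 + 10.2%)^3 ≈ £325,439.94.
Price-level factor over 3 years: 1.044 × 1.036 × 1.0399 = 1.1247392016.
Dividing the nominal maturity value by the price-level factor gives the value in today's money.

£289,347.02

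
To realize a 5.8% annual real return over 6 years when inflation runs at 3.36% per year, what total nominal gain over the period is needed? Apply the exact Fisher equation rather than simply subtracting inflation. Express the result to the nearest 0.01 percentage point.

71.01%

Required annual nominal rate: (1+5.8%)(1+3.36%) − 1 = 9.35488%.
Cumulative over 6 years: (1 + 0.0935488)^6 − 1 ≈ 0.71013.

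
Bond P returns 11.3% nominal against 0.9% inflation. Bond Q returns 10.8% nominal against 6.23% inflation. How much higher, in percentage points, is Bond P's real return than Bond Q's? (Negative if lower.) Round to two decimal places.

Bond P real return: 1.113/1.009 − 1 = 10.307%.
Bond Q real return: 1.108/1.0623 − 1 = 4.302%.
Difference: 10.307 − 4.302 = 6.005 pp.

6.01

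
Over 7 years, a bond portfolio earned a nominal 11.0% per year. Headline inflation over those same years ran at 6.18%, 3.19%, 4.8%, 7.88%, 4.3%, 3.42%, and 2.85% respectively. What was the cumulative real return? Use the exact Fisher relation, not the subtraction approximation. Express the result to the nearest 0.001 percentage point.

Cumulative inflation factor: 1.0618 × 1.0319 × 1.048 × 1.0788 × 1.043 × 1.0342 × 1.0285 ≈ 1.37428.
Nominal growth factor: 2.07616. Real growth factor = 2.07616 / 1.37428 ≈ 1.51072.
Total real return ≈ 51.0724%.

51.072%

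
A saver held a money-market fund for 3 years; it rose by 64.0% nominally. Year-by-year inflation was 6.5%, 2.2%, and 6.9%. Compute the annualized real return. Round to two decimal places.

Cumulative inflation factor: 1.065 × 1.022 × 1.069 ≈ 1.16353.
Nominal growth factor: 1.64000. Real growth factor = 1.64000 / 1.16353 ≈ 1.40950.
Annualized: 1.40950^(1/3) − 1 ≈ 0.12121.

12.12%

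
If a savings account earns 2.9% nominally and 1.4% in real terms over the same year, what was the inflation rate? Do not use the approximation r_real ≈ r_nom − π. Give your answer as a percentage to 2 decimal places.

From (1+r_nom) = (1+r_real)(1+π), we get 1+π = (1 + 2.9%)/(1 + 1.4%) = 1.029/1.014 ≈ 1.01479.
So π ≈ 1.4793%.

1.48%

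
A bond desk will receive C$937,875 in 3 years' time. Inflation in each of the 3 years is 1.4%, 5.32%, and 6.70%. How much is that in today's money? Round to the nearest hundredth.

C$823,060.45

Price-level factor over 3 years: 1.014 × 1.0532 × 1.0670 = 1.1394971016.
Purchasing power today: C$937,875 divided by that factor.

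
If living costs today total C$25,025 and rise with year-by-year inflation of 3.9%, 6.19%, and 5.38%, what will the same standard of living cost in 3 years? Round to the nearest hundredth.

C$29,095.88

Cumulative price-level factor: 1.039 × 1.0619 × 1.0538 ≈ 1.1626723986.
The nominal amount required is C$25,025 scaled up by that factor.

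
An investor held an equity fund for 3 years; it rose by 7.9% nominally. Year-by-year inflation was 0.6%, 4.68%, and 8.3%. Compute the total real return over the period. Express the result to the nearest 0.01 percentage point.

Cumulative inflation factor: 1.006 × 1.0468 × 1.083 ≈ 1.14049.
Nominal growth factor: 1.07900. Real growth factor = 1.07900 / 1.14049 ≈ 0.94609.
Total real return ≈ -5.3913%.

-5.39%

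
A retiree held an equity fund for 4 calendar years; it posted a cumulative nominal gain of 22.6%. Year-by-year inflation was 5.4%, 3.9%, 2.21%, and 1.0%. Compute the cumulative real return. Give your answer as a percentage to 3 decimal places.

Cumulative inflation factor: 1.054 × 1.039 × 1.0221 × 1.010 ≈ 1.13050.
Nominal growth factor: 1.22600. Real growth factor = 1.22600 / 1.13050 ≈ 1.08448.
Total real return ≈ 8.4475%.

8.448%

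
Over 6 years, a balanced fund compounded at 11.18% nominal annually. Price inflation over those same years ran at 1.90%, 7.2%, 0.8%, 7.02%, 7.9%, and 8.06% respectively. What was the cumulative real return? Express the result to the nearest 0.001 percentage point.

37.461%

Cumulative inflation factor: 1.0190 × 1.072 × 1.008 × 1.0702 × 1.079 × 1.0806 ≈ 1.37398.
Nominal growth factor: 1.88869. Real growth factor = 1.88869 / 1.37398 ≈ 1.37461.
Total real return ≈ 37.4609%.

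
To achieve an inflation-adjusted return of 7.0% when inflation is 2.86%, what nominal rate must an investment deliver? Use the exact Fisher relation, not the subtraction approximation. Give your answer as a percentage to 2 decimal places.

10.06%

By the Fisher equation, 1 + r_nom = (1 + 7.0%)(1 + 2.86%) = 1.070 × 1.0286 = 1.100602.
So r_nom = 10.0602%.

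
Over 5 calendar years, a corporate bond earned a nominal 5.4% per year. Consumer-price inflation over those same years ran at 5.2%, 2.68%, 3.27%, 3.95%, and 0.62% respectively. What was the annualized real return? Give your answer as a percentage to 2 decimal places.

Cumulative inflation factor: 1.052 × 1.0268 × 1.0327 × 1.0395 × 1.0062 ≈ 1.16677.
Nominal growth factor: 1.30078. Real growth factor = 1.30078 / 1.16677 ≈ 1.11486.
Annualized: 1.11486^(1/5) − 1 ≈ 0.02198.

2.20%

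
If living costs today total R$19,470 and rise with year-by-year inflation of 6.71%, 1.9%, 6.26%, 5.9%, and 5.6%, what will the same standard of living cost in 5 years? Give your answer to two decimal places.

R$25,157.93

Cumulative price-level factor: 1.0671 × 1.019 × 1.0626 × 1.059 × 1.056 ≈ 1.2921382830.
The nominal amount required is R$19,470 scaled up by that factor.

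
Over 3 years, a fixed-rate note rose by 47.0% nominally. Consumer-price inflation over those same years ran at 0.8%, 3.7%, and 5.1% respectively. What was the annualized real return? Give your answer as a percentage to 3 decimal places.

Cumulative inflation factor: 1.008 × 1.037 × 1.051 ≈ 1.09861.
Nominal growth factor: 1.47000. Real growth factor = 1.47000 / 1.09861 ≈ 1.33806.
Annualized: 1.33806^(1/3) − 1 ≈ 0.10194.

10.194%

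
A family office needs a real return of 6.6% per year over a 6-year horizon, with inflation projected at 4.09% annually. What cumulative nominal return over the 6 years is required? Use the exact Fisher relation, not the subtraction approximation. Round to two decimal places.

Required annual nominal rate: (1+6.6%)(1+4.09%) − 1 = 10.95994%.
Cumulative over 6 years: (1 + 0.1095994)^6 − 1 ≈ 0.86637.

86.64%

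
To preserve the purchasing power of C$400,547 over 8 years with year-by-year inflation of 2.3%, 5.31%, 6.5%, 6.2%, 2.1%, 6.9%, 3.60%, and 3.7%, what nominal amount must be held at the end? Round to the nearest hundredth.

Cumulative price-level factor: 1.023 × 1.0531 × 1.065 × 1.062 × 1.021 × 1.069 × 1.0360 × 1.037 ≈ 1.4287667344.
The nominal amount required is C$400,547 scaled up by that factor.

C$572,288.23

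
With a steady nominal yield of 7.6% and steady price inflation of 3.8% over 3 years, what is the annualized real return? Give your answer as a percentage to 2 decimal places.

3.66%

With constant rates the annual real return is the same each year: (1+7.6%)/(1+3.8%) − 1 = 0.03661.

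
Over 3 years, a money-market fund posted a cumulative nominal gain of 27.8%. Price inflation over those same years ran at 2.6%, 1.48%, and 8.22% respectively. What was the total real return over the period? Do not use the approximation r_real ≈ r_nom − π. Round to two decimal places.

13.42%

Cumulative inflation factor: 1.026 × 1.0148 × 1.0822 ≈ 1.12677.
Nominal growth factor: 1.27800. Real growth factor = 1.27800 / 1.12677 ≈ 1.13422.
Total real return ≈ 13.4215%.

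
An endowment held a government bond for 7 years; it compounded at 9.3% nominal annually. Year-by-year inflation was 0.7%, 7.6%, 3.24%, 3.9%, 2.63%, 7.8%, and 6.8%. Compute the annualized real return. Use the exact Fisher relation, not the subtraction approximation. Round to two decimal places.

4.46%

Cumulative inflation factor: 1.007 × 1.076 × 1.0324 × 1.039 × 1.0263 × 1.078 × 1.068 ≈ 1.37331.
Nominal growth factor: 1.86355. Real growth factor = 1.86355 / 1.37331 ≈ 1.35697.
Annualized: 1.35697^(1/7) − 1 ≈ 0.04457.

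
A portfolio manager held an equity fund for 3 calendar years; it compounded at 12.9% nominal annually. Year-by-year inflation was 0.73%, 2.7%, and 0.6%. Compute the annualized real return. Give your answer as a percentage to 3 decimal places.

Cumulative inflation factor: 1.0073 × 1.027 × 1.006 ≈ 1.04070.
Nominal growth factor: 1.43907. Real growth factor = 1.43907 / 1.04070 ≈ 1.38278.
Annualized: 1.38278^(1/3) − 1 ≈ 0.11408.

11.408%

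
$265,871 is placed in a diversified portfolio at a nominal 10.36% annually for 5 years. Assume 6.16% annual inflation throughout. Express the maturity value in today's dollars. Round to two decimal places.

Nominal value at maturity: $265,871 × (1 + 10.36%)^5 ≈ $435,240.63.
Price-level factor over 5 years: (1 + 6.16%)^5 ≈ 1.3483559293.
Dividing the nominal maturity value by the price-level factor gives the value in today's money.

$322,793.57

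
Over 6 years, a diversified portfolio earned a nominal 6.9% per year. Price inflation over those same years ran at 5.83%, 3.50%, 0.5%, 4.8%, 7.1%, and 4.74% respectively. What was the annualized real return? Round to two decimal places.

2.40%

Cumulative inflation factor: 1.0583 × 1.0350 × 1.005 × 1.048 × 1.071 × 1.0474 ≈ 1.29413.
Nominal growth factor: 1.49233. Real growth factor = 1.49233 / 1.29413 ≈ 1.15316.
Annualized: 1.15316^(1/6) − 1 ≈ 0.02403.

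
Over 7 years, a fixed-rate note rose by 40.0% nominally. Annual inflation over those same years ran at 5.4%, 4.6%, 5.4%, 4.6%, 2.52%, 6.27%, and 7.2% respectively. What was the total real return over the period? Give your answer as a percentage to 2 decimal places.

Cumulative inflation factor: 1.054 × 1.046 × 1.054 × 1.046 × 1.0252 × 1.0627 × 1.072 ≈ 1.41958.
Nominal growth factor: 1.40000. Real growth factor = 1.40000 / 1.41958 ≈ 0.98621.
Total real return ≈ -1.3790%.

-1.38%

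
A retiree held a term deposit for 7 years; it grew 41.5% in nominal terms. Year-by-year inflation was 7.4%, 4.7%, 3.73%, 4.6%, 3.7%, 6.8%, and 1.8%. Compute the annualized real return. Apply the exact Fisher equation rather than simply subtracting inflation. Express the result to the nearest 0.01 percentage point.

Cumulative inflation factor: 1.074 × 1.047 × 1.0373 × 1.046 × 1.037 × 1.068 × 1.018 ≈ 1.37558.
Nominal growth factor: 1.41500. Real growth factor = 1.41500 / 1.37558 ≈ 1.02866.
Annualized: 1.02866^(1/7) − 1 ≈ 0.00404.

0.40%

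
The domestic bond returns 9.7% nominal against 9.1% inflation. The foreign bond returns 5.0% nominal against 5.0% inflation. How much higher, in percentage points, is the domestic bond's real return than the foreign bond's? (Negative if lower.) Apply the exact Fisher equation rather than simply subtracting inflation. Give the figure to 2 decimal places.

0.55

The domestic bond real return: 1.097/1.091 − 1 = 0.550%.
The foreign bond real return: 1.050/1.050 − 1 = 0.000%.
Difference: 0.550 − 0.000 = 0.550 pp.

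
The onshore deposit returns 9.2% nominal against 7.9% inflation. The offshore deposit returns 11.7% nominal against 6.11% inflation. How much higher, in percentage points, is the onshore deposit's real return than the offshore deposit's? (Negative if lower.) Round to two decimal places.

The onshore deposit real return: 1.092/1.079 − 1 = 1.205%.
The offshore deposit real return: 1.117/1.0611 − 1 = 5.268%.
Difference: 1.205 − 5.268 = -4.063 pp.

-4.06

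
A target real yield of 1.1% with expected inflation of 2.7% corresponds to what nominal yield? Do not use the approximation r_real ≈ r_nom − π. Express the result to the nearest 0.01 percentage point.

3.83%

By the Fisher equation, 1 + r_nom = (1 + 1.1%)(1 + 2.7%) = 1.011 × 1.027 = 1.038297.
So r_nom = 3.8297%.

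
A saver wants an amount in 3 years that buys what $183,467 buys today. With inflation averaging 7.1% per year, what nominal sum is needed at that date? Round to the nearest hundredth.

$225,385.71

Cumulative price-level factor: (1+7.1%)^3 = 1.228480911.
The nominal amount required is $183,467 scaled up by that factor.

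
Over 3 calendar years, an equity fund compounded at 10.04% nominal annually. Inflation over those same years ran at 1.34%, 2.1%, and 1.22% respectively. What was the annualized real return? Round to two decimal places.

Cumulative inflation factor: 1.0134 × 1.021 × 1.0122 ≈ 1.04730.
Nominal growth factor: 1.33245. Real growth factor = 1.33245 / 1.04730 ≈ 1.27227.
Annualized: 1.27227^(1/3) − 1 ≈ 0.08358.

8.36%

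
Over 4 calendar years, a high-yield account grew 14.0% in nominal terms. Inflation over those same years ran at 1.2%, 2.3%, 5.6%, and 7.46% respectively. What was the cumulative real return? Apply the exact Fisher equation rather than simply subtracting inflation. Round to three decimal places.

-2.963%

Cumulative inflation factor: 1.012 × 1.023 × 1.056 × 1.0746 ≈ 1.17481.
Nominal growth factor: 1.14000. Real growth factor = 1.14000 / 1.17481 ≈ 0.97037.
Total real return ≈ -2.9629%.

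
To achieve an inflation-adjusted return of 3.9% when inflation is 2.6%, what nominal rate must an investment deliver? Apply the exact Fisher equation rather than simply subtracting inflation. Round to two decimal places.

6.60%

By the Fisher equation, 1 + r_nom = (1 + 3.9%)(1 + 2.6%) = 1.039 × 1.026 = 1.066014.
So r_nom = 6.6014%.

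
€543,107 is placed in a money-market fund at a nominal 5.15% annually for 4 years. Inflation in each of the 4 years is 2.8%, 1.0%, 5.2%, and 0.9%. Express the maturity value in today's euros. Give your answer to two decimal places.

Nominal value at maturity: €543,107 × (1 + 5.15%)^4 ≈ €663,930.33.
Price-level factor over 4 years: 1.028 × 1.010 × 1.052 × 1.009 ≈ 1.1021009950.
The maturity value deflated by that factor is the answer in today's purchasing power.

€602,422.40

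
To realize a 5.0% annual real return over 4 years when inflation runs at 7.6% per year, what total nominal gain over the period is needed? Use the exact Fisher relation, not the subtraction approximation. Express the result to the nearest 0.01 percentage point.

62.93%

Required annual nominal rate: (1+5.0%)(1+7.6%) − 1 = 12.98%.
Cumulative over 4 years: (1 + 0.1298)^4 − 1 ≈ 0.62932.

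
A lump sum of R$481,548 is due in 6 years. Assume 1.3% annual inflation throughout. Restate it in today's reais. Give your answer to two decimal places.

Price-level factor over 6 years: (1 + 1.3%)^6 ≈ 1.0805793706.
Purchasing power today: R$481,548 divided by that factor.

R$445,638.71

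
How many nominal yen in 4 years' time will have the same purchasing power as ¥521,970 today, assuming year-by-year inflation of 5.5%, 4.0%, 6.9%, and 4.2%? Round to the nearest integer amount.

¥637,935

Cumulative price-level factor: 1.055 × 1.040 × 1.069 × 1.042 = 1.2221688856.
Multiplying ¥521,970 by the price-level factor gives the future nominal sum.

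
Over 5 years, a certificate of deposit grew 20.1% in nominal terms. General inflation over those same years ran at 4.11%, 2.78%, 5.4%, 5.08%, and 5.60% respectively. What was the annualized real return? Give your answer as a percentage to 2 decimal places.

-0.82%

Cumulative inflation factor: 1.0411 × 1.0278 × 1.054 × 1.0508 × 1.0560 ≈ 1.25149.
Nominal growth factor: 1.20100. Real growth factor = 1.20100 / 1.25149 ≈ 0.95966.
Annualized: 0.95966^(1/5) − 1 ≈ -0.00820.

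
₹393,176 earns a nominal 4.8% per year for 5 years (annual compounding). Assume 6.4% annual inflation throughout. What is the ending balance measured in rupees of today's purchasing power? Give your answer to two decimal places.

₹364,489.71

Nominal value at maturity: ₹393,176 × (1 + 4.8%)^5 ≈ ₹497,042.37.
Price-level factor over 5 years: (1 + 6.4%)^5 ≈ 1.3636663998.
The maturity value deflated by that factor is the answer in today's purchasing power.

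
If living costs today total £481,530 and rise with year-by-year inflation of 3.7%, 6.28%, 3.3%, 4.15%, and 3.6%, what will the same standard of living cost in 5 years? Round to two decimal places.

Cumulative price-level factor: 1.037 × 1.0628 × 1.033 × 1.0415 × 1.036 ≈ 1.2284278485.
The nominal amount required is £481,530 scaled up by that factor.

£591,524.86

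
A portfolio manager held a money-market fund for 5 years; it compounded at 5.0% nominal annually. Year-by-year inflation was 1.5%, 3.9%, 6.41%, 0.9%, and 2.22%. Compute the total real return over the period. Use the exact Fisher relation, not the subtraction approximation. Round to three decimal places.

Cumulative inflation factor: 1.015 × 1.039 × 1.0641 × 1.009 × 1.0222 ≈ 1.15742.
Nominal growth factor: 1.27628. Real growth factor = 1.27628 / 1.15742 ≈ 1.10270.
Total real return ≈ 10.2695%.

10.270%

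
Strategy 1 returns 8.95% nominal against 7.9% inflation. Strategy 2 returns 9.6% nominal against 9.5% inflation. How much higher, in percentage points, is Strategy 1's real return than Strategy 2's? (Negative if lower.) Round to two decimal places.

Strategy 1 real return: 1.0895/1.079 − 1 = 0.973%.
Strategy 2 real return: 1.096/1.095 − 1 = 0.091%.
Difference: 0.973 − 0.091 = 0.882 pp.

0.88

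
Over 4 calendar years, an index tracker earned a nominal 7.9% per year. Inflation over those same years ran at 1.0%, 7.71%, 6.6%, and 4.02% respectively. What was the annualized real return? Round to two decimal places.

Cumulative inflation factor: 1.010 × 1.0771 × 1.066 × 1.0402 ≈ 1.20629.
Nominal growth factor: 1.35546. Real growth factor = 1.35546 / 1.20629 ≈ 1.12366.
Annualized: 1.12366^(1/4) − 1 ≈ 0.02958.

2.96%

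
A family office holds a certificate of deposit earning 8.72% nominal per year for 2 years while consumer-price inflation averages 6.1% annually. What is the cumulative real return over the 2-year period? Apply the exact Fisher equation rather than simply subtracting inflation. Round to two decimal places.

The annual real rate is (1+8.72%)/(1+6.1%) − 1 = 2.4694%.
Compounded over 2 years: (1 + 0.024694)^2 − 1 ≈ 0.05000.

5.00%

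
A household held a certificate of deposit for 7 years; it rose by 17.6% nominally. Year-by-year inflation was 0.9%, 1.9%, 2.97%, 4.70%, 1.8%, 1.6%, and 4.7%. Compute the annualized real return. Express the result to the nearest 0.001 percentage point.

-0.292%

Cumulative inflation factor: 1.009 × 1.019 × 1.0297 × 1.0470 × 1.018 × 1.016 × 1.047 ≈ 1.20036.
Nominal growth factor: 1.17600. Real growth factor = 1.17600 / 1.20036 ≈ 0.97971.
Annualized: 0.97971^(1/7) − 1 ≈ -0.00292.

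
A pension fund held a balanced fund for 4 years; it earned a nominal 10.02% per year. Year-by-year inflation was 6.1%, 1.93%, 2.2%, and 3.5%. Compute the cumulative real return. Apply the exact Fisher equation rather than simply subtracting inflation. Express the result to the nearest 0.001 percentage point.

Cumulative inflation factor: 1.061 × 1.0193 × 1.022 × 1.035 ≈ 1.14395.
Nominal growth factor: 1.46517. Real growth factor = 1.46517 / 1.14395 ≈ 1.28079.
Total real return ≈ 28.0790%.

28.079%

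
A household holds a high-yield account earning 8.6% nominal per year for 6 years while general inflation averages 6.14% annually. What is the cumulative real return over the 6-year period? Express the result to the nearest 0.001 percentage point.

14.737%

The annual real rate is (1+8.6%)/(1+6.14%) − 1 = 2.3177%.
Compounded over 6 years: (1 + 0.023177)^6 − 1 ≈ 0.14737.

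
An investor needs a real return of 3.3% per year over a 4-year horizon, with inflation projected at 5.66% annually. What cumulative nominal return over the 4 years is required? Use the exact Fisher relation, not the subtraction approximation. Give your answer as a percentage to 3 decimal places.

41.920%

Required annual nominal rate: (1+3.3%)(1+5.66%) − 1 = 9.14678%.
Cumulative over 4 years: (1 + 0.0914678)^4 − 1 ≈ 0.41920.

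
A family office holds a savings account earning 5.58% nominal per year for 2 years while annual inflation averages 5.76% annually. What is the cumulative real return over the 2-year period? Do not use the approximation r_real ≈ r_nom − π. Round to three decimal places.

-0.340%

The annual real rate is (1+5.58%)/(1+5.76%) − 1 = -0.1702%.
Compounded over 2 years: (1 + -0.001702)^2 − 1 ≈ -0.00340.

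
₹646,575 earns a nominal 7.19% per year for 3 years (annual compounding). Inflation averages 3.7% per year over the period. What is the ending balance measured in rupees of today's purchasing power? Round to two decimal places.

₹714,077.67

Nominal value at maturity: ₹646,575 × (1 + 7.19%)^3 ≈ ₹796,309.18.
Price-level factor over 3 years: (1 + 3.7%)^3 = 1.115157653.
The maturity value deflated by that factor is the answer in today's purchasing power.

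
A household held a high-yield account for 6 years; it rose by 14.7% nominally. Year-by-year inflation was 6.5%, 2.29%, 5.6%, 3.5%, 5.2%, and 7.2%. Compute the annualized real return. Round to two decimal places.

-2.59%

Cumulative inflation factor: 1.065 × 1.0229 × 1.056 × 1.035 × 1.052 × 1.072 ≈ 1.34276.
Nominal growth factor: 1.14700. Real growth factor = 1.14700 / 1.34276 ≈ 0.85421.
Annualized: 0.85421^(1/6) − 1 ≈ -0.02592.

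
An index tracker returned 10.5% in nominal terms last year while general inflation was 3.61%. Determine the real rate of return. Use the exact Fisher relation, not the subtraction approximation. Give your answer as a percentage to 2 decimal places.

Real return via the Fisher equation: (1 + 10.5%)/(1 + 3.61%) − 1 = 1.105/1.0361 − 1 ≈ 0.06650.

6.65%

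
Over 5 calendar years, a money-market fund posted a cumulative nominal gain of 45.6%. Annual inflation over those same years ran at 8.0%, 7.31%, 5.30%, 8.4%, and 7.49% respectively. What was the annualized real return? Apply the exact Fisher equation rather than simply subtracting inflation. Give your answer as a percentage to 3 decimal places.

Cumulative inflation factor: 1.080 × 1.0731 × 1.0530 × 1.084 × 1.0749 ≈ 1.42197.
Nominal growth factor: 1.45600. Real growth factor = 1.45600 / 1.42197 ≈ 1.02393.
Annualized: 1.02393^(1/5) − 1 ≈ 0.00474.

0.474%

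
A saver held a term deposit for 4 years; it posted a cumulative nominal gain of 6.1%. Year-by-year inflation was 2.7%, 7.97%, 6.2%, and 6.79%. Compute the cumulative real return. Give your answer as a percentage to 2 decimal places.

Cumulative inflation factor: 1.027 × 1.0797 × 1.062 × 1.0679 ≈ 1.25756.
Nominal growth factor: 1.06100. Real growth factor = 1.06100 / 1.25756 ≈ 0.84370.
Total real return ≈ -15.6303%.

-15.63%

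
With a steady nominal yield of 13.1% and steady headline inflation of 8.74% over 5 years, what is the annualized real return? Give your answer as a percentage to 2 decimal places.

4.01%

With constant rates the annual real return is the same each year: (1+13.1%)/(1+8.74%) − 1 = 0.04010.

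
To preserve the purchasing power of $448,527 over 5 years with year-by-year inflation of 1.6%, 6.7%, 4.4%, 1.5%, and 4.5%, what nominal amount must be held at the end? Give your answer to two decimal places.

Cumulative price-level factor: 1.016 × 1.067 × 1.044 × 1.015 × 1.045 ≈ 1.2004413836.
Multiplying $448,527 by the price-level factor gives the future nominal sum.

$538,430.37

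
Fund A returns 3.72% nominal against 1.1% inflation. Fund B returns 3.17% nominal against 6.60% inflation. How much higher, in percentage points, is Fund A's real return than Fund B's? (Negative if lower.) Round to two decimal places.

Fund A real return: 1.0372/1.011 − 1 = 2.591%.
Fund B real return: 1.0317/1.0660 − 1 = -3.218%.
Difference: 2.591 − (-3.218) = 5.809 pp.

5.81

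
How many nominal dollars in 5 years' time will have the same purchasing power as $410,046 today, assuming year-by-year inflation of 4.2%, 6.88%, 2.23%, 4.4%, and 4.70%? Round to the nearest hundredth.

$510,296.14

Cumulative price-level factor: 1.042 × 1.0688 × 1.0223 × 1.044 × 1.0470 ≈ 1.2444851114.
The nominal amount required is $410,046 scaled up by that factor.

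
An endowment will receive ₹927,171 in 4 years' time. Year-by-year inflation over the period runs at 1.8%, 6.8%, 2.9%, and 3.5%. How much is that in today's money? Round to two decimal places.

₹800,728.13

Price-level factor over 4 years: 1.018 × 1.068 × 1.029 × 1.035 ≈ 1.1579098684.
Purchasing power today: ₹927,171 divided by that factor.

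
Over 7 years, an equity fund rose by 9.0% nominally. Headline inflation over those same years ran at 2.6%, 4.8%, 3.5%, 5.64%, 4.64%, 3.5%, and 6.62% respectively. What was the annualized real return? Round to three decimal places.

Cumulative inflation factor: 1.026 × 1.048 × 1.035 × 1.0564 × 1.0464 × 1.035 × 1.0662 ≈ 1.35754.
Nominal growth factor: 1.09000. Real growth factor = 1.09000 / 1.35754 ≈ 0.80292.
Annualized: 0.80292^(1/7) − 1 ≈ -0.03087.

-3.087%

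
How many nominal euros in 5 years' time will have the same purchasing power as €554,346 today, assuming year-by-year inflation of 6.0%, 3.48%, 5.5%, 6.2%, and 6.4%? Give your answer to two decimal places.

€724,872.81

Cumulative price-level factor: 1.060 × 1.0348 × 1.055 × 1.062 × 1.064 ≈ 1.3076179983.
Multiplying €554,346 by the price-level factor gives the future nominal sum.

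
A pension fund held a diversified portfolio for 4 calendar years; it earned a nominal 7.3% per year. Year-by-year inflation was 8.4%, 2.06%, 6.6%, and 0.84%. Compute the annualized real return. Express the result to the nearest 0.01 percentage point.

2.75%

Cumulative inflation factor: 1.084 × 1.0206 × 1.066 × 1.0084 ≈ 1.18925.
Nominal growth factor: 1.32556. Real growth factor = 1.32556 / 1.18925 ≈ 1.11461.
Annualized: 1.11461^(1/4) − 1 ≈ 0.02750.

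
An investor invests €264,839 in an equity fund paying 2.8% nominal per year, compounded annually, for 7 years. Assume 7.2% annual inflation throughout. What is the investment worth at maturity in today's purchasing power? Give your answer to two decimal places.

€197,501.43

Nominal value at maturity: €264,839 × (1 + 2.8%)^7 ≈ €321,317.03.
Price-level factor over 7 years: (1 + 7.2%)^7 ≈ 1.6269098835.
The maturity value deflated by that factor is the answer in today's purchasing power.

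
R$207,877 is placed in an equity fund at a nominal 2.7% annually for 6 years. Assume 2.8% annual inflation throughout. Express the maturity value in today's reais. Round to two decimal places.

Nominal value at maturity: R$207,877 × (1 + 2.7%)^6 ≈ R$243,909.72.
Price-level factor over 6 years: (1 + 2.8%)^6 ≈ 1.1802083636.
Dividing the nominal maturity value by the price-level factor gives the value in today's money.

R$206,666.66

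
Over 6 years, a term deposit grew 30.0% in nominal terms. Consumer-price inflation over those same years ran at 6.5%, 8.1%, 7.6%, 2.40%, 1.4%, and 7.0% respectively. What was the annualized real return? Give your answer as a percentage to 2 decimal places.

Cumulative inflation factor: 1.065 × 1.081 × 1.076 × 1.0240 × 1.014 × 1.070 ≈ 1.37629.
Nominal growth factor: 1.30000. Real growth factor = 1.30000 / 1.37629 ≈ 0.94457.
Annualized: 0.94457^(1/6) − 1 ≈ -0.00946.

-0.95%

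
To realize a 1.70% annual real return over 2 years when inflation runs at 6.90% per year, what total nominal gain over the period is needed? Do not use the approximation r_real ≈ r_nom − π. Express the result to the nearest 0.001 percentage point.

18.195%

Required annual nominal rate: (1+1.70%)(1+6.90%) − 1 = 8.7173%.
Cumulative over 2 years: (1 + 0.087173)^2 − 1 ≈ 0.18195.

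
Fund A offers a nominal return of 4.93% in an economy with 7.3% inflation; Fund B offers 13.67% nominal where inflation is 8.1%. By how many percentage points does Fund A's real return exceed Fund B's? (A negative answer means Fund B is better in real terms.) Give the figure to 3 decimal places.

-7.361

Fund A real return: 1.0493/1.073 − 1 = -2.2088%.
Fund B real return: 1.1367/1.081 − 1 = 5.1526%.
Difference: -2.2088 − 5.1526 = -7.3614 pp.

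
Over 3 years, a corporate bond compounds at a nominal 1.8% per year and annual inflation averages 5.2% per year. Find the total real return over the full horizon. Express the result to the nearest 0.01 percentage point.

-9.39%

The annual real rate is (1+1.8%)/(1+5.2%) − 1 = -3.2319%.
Compounded over 3 years: (1 + -0.032319)^3 − 1 ≈ -0.09386.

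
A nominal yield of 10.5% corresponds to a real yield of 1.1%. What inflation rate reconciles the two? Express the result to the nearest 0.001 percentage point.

9.298%

From (1+r_nom) = (1+r_real)(1+π), we get 1+π = (1 + 10.5%)/(1 + 1.1%) = 1.105/1.011 ≈ 1.09298.
So π ≈ 9.2977%.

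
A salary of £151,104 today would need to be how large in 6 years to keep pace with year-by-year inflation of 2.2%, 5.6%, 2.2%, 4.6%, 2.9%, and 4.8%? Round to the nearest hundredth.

Cumulative price-level factor: 1.022 × 1.056 × 1.022 × 1.046 × 1.029 × 1.048 ≈ 1.2441537467.
The nominal amount required is £151,104 scaled up by that factor.

£187,996.61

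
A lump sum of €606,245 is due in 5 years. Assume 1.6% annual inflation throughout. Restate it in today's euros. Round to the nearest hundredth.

Price-level factor over 5 years: (1 + 1.6%)^5 ≈ 1.0826012887.
Purchasing power today: €606,245 divided by that factor.

€559,989.17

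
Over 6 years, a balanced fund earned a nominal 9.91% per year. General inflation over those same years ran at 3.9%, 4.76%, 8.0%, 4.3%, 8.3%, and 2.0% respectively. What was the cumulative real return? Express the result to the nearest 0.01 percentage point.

Cumulative inflation factor: 1.039 × 1.0476 × 1.080 × 1.043 × 1.083 × 1.020 ≈ 1.35440.
Nominal growth factor: 1.76288. Real growth factor = 1.76288 / 1.35440 ≈ 1.30159.
Total real return ≈ 30.1594%.

30.16%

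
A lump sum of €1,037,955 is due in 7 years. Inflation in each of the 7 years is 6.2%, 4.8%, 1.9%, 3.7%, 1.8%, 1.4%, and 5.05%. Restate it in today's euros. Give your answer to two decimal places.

€813,875.54

Price-level factor over 7 years: 1.062 × 1.048 × 1.019 × 1.037 × 1.018 × 1.014 × 1.0505 ≈ 1.2753239909.
Purchasing power today: €1,037,955 divided by that factor.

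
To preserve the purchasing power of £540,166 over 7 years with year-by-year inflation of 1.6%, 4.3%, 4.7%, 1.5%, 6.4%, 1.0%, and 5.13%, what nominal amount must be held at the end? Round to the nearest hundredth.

£687,238.77

Cumulative price-level factor: 1.016 × 1.043 × 1.047 × 1.015 × 1.064 × 1.010 × 1.0513 ≈ 1.2722732804.
The nominal amount required is £540,166 scaled up by that factor.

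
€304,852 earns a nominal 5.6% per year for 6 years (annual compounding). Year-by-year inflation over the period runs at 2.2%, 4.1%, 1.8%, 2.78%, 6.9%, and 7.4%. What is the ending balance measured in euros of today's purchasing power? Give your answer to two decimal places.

Nominal value at maturity: €304,852 × (1 + 5.6%)^6 ≈ €422,739.24.
Price-level factor over 6 years: 1.022 × 1.041 × 1.018 × 1.0278 × 1.069 × 1.074 ≈ 1.2780269243.
The maturity value deflated by that factor is the answer in today's purchasing power.

€330,774.91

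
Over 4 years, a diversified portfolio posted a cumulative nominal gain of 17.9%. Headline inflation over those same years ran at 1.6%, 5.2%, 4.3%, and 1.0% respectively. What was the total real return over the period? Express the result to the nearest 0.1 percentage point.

4.7%

Cumulative inflation factor: 1.016 × 1.052 × 1.043 × 1.010 ≈ 1.12594.
Nominal growth factor: 1.17900. Real growth factor = 1.17900 / 1.12594 ≈ 1.04713.
Total real return ≈ 4.7125%.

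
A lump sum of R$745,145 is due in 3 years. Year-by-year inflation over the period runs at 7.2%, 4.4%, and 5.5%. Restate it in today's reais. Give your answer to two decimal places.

Price-level factor over 3 years: 1.072 × 1.044 × 1.055 = 1.18072224.
Purchasing power today: R$745,145 divided by that factor.

R$631,092.54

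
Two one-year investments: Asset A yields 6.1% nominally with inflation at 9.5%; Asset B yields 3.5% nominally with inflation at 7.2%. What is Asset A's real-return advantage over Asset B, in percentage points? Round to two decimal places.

0.35

Asset A real return: 1.061/1.095 − 1 = -3.105%.
Asset B real return: 1.035/1.072 − 1 = -3.451%.
Difference: -3.105 − (-3.451) = 0.346 pp.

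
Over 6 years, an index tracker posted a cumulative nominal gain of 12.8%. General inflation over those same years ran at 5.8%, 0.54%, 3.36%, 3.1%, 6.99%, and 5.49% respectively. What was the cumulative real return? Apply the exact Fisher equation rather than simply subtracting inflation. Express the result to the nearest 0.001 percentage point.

-11.830%

Cumulative inflation factor: 1.058 × 1.0054 × 1.0336 × 1.031 × 1.0699 × 1.0549 ≈ 1.27935.
Nominal growth factor: 1.12800. Real growth factor = 1.12800 / 1.27935 ≈ 0.88170.
Total real return ≈ -11.8304%.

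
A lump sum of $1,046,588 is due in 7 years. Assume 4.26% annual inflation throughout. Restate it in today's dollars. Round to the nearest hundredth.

$781,540.89

Price-level factor over 7 years: (1 + 4.26%)^7 ≈ 1.3391340229.
Purchasing power today: $1,046,588 divided by that factor.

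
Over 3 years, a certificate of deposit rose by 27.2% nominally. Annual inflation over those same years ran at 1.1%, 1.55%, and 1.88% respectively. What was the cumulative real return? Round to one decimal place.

Cumulative inflation factor: 1.011 × 1.0155 × 1.0188 ≈ 1.04597.
Nominal growth factor: 1.27200. Real growth factor = 1.27200 / 1.04597 ≈ 1.21609.
Total real return ≈ 21.6094%.

21.6%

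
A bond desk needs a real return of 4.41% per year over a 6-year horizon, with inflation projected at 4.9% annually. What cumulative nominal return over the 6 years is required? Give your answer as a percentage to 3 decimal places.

Required annual nominal rate: (1+4.41%)(1+4.9%) − 1 = 9.52609%.
Cumulative over 6 years: (1 + 0.0952609)^6 − 1 ≈ 0.72626.

72.626%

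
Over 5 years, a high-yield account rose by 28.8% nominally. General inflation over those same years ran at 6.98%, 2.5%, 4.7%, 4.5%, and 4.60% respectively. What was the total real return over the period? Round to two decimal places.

Cumulative inflation factor: 1.0698 × 1.025 × 1.047 × 1.045 × 1.0460 ≈ 1.25493.
Nominal growth factor: 1.28800. Real growth factor = 1.28800 / 1.25493 ≈ 1.02635.
Total real return ≈ 2.6348%.

2.63%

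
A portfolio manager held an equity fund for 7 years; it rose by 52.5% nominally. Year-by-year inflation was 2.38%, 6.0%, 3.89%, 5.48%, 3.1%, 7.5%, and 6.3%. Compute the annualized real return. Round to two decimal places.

1.22%

Cumulative inflation factor: 1.0238 × 1.060 × 1.0389 × 1.0548 × 1.031 × 1.075 × 1.063 ≈ 1.40109.
Nominal growth factor: 1.52500. Real growth factor = 1.52500 / 1.40109 ≈ 1.08844.
Annualized: 1.08844^(1/7) − 1 ≈ 0.01218.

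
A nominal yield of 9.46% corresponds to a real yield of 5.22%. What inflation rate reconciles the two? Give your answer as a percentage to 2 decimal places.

From (1+r_nom) = (1+r_real)(1+π), we get 1+π = (1 + 9.46%)/(1 + 5.22%) = 1.0946/1.0522 ≈ 1.04030.
So π ≈ 4.0297%.

4.03%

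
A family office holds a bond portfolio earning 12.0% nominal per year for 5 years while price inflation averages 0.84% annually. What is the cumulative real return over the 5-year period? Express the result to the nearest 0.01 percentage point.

69.02%

The annual real rate is (1+12.0%)/(1+0.84%) − 1 = 11.0670%.
Compounded over 5 years: (1 + 0.110670)^5 − 1 ≈ 0.69015.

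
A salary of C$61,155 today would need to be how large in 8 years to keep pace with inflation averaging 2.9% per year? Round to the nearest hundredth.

C$76,869.66

Cumulative price-level factor: (1+2.9%)^8 ≈ 1.2569644591.
Multiplying C$61,155 by the price-level factor gives the future nominal sum.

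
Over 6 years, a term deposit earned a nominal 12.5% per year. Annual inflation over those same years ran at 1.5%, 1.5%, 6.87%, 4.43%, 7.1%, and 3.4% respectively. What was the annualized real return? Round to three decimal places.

Cumulative inflation factor: 1.015 × 1.015 × 1.0687 × 1.0443 × 1.071 × 1.034 ≈ 1.27328.
Nominal growth factor: 2.02729. Real growth factor = 2.02729 / 1.27328 ≈ 1.59218.
Annualized: 1.59218^(1/6) − 1 ≈ 0.08060.

8.060%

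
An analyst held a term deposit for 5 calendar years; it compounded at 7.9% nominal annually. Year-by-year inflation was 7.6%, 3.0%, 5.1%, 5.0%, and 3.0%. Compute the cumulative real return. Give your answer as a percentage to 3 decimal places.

Cumulative inflation factor: 1.076 × 1.030 × 1.051 × 1.050 × 1.030 ≈ 1.25973.
Nominal growth factor: 1.46254. Real growth factor = 1.46254 / 1.25973 ≈ 1.16099.
Total real return ≈ 16.0990%.

16.099%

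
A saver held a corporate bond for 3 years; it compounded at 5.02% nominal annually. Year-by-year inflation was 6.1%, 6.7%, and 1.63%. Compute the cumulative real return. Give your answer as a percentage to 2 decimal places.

0.67%

Cumulative inflation factor: 1.061 × 1.067 × 1.0163 ≈ 1.15054.
Nominal growth factor: 1.15829. Real growth factor = 1.15829 / 1.15054 ≈ 1.00673.
Total real return ≈ 0.6733%.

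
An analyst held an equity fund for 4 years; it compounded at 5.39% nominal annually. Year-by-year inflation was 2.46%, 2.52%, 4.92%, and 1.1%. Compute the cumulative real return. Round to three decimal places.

10.720%

Cumulative inflation factor: 1.0246 × 1.0252 × 1.0492 × 1.011 ≈ 1.11422.
Nominal growth factor: 1.23367. Real growth factor = 1.23367 / 1.11422 ≈ 1.10720.
Total real return ≈ 10.7198%.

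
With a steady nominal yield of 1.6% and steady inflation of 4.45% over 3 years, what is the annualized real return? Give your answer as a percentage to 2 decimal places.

With constant rates the annual real return is the same each year: (1+1.6%)/(1+4.45%) − 1 = -0.02729.

-2.73%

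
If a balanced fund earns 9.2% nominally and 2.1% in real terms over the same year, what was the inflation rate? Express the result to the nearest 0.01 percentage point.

From (1+r_nom) = (1+r_real)(1+π), we get 1+π = (1 + 9.2%)/(1 + 2.1%) = 1.092/1.021 ≈ 1.06954.
So π ≈ 6.9540%.

6.95%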